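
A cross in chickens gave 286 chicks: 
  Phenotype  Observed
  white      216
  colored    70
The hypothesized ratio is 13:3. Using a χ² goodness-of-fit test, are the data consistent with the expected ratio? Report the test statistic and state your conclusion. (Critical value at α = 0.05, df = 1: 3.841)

The 13:3 ratio has 16 parts, so with N = 286 the expected counts are:
  white: 286 × 13/16 = 232.375
  colored: 286 × 3/16 = 53.625
χ² = Σ (O − E)² / E
  white: (216 − 232.375)² / 232.375 = 1.1539
  colored: (70 − 53.625)² / 53.625 = 5.0003
χ² = 1.1539 + 5.0003 = 6.1542 ≈ 6.154
Degrees of freedom = 2 − 1 = 1; critical value at α = 0.05 is 3.841.
Since 6.154 > 3.841, we reject the null hypothesis — the data do not fit the 13:3 ratio.

6.154; not consistent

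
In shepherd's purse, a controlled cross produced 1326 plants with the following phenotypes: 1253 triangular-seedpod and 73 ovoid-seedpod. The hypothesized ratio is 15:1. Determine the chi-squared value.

1.255

The 15:1 ratio has 16 parts, so with N = 1326 the expected counts are:
  triangular-seedpod: 1326 × 15/16 = 1243.125
  ovoid-seedpod: 1326 × 1/16 = 82.875
χ² = Σ (O − E)² / E
  triangular-seedpod: (1253 − 1243.125)² / 1243.125 = 0.0784
  ovoid-seedpod: (73 − 82.875)² / 82.875 = 1.1767
χ² = 0.0784 + 1.1767 = 1.2551 ≈ 1.255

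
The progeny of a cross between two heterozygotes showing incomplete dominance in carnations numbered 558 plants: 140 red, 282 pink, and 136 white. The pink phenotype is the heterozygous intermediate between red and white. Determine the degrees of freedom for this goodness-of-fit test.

2

With incomplete dominance, a heterozygote × heterozygote cross gives a 1:2:1 phenotypic ratio.
A goodness-of-fit test with 3 phenotype classes has df = 3 − 1 = 2.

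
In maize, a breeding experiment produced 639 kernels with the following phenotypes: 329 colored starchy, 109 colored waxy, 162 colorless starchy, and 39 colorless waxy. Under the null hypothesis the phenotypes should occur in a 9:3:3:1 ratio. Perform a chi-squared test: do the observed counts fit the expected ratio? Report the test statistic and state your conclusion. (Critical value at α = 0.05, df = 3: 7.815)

18.430; not consistent

Total ratio parts = 16. Expected numbers out of 639:
  colored starchy: 639 × 9/16 = 359.4375
  colored waxy: 639 × 3/16 = 119.8125
  colorless starchy: 639 × 3/16 = 119.8125
  colorless waxy: 639 × 1/16 = 39.9375
χ² = Σ (O − E)² / E
  colored starchy: (329 − 359.4375)² / 359.4375 = 2.5775
  colored waxy: (109 − 119.8125)² / 119.8125 = 0.9758
  colorless starchy: (162 − 119.8125)² / 119.8125 = 14.8548
  colorless waxy: (39 − 39.9375)² / 39.9375 = 0.0220
χ² = 2.5775 + 0.9758 + 14.8548 + 0.0220 = 18.4301 ≈ 18.430
Degrees of freedom = 4 − 1 = 3; critical value at α = 0.05 is 7.815.
Since 18.430 > 7.815, we reject the null hypothesis — the data do not fit the 9:3:3:1 ratio.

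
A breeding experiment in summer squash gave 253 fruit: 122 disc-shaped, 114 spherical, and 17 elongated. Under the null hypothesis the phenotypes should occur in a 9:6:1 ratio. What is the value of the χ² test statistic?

6.844

Expected counts for N = 253 under a 9:6:1 ratio (total parts = 16):
  disc-shaped: 253 × 9/16 = 142.3125
  spherical: 253 × 6/16 = 94.875
  elongated: 253 × 1/16 = 15.8125
χ² = Σ (O − E)² / E
  disc-shaped: (122 − 142.3125)² / 142.3125 = 2.8992
  spherical: (114 − 94.875)² / 94.875 = 3.8552
  elongated: (17 − 15.8125)² / 15.8125 = 0.0892
χ² = 2.8992 + 3.8552 + 0.0892 = 6.8436 ≈ 6.844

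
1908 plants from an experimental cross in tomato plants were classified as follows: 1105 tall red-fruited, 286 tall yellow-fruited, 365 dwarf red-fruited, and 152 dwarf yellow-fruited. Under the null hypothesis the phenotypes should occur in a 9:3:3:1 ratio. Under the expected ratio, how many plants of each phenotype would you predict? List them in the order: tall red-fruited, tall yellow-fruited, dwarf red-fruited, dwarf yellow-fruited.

1073.25, 357.75, 357.75, 119.25

Under the 9:3:3:1 hypothesis (Σ ratio = 16, N = 1908):
  tall red-fruited: 1908 × 9/16 = 1073.25
  tall yellow-fruited: 1908 × 3/16 = 357.75
  dwarf red-fruited: 1908 × 3/16 = 357.75
  dwarf yellow-fruited: 1908 × 1/16 = 119.25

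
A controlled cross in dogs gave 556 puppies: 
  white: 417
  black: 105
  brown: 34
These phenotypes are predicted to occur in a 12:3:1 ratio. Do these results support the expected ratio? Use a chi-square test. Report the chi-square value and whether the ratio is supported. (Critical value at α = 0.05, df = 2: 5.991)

0.022; consistent

Expected counts for N = 556 under a 12:3:1 ratio (total parts = 16):
  white: 556 × 12/16 = 417
  black: 556 × 3/16 = 104.25
  brown: 556 × 1/16 = 34.75
χ² = Σ (O − E)² / E
  white: (417 − 417)² / 417 = 0.0000
  black: (105 − 104.25)² / 104.25 = 0.0054
  brown: (34 − 34.75)² / 34.75 = 0.0162
χ² = 0.0000 + 0.0054 + 0.0162 = 0.0216 ≈ 0.022
Degrees of freedom = 3 − 1 = 2; critical value at α = 0.05 is 5.991.
Since 0.022 < 5.991, we fail to reject the null hypothesis — the data are consistent with the 12:3:1 ratio.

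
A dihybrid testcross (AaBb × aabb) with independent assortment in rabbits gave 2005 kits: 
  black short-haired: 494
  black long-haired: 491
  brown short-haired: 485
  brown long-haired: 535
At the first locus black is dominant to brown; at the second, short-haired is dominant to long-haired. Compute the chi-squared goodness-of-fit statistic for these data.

A dihybrid testcross with independent assortment gives a 1:1:1:1 ratio.
Expected counts for N = 2005 under a 1:1:1:1 ratio (total parts = 4):
  black short-haired: 2005 × 1/4 = 501.25
  black long-haired: 2005 × 1/4 = 501.25
  brown short-haired: 2005 × 1/4 = 501.25
  brown long-haired: 2005 × 1/4 = 501.25
χ² = Σ (O − E)² / E
  black short-haired: (494 − 501.25)² / 501.25 = 0.1049
  black long-haired: (491 − 501.25)² / 501.25 = 0.2096
  brown short-haired: (485 − 501.25)² / 501.25 = 0.5268
  brown long-haired: (535 − 501.25)² / 501.25 = 2.2724
χ² = 0.1049 + 0.2096 + 0.5268 + 2.2724 = 3.1137 ≈ 3.114

3.114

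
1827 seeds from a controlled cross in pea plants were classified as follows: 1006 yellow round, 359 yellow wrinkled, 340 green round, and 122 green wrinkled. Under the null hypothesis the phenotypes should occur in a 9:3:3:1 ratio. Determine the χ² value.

Total ratio parts = 16. Expected numbers out of 1827:
  yellow round: 1827 × 9/16 = 1027.6875
  yellow wrinkled: 1827 × 3/16 = 342.5625
  green round: 1827 × 3/16 = 342.5625
  green wrinkled: 1827 × 1/16 = 114.1875
χ² = Σ (O − E)² / E
  yellow round: (1006 − 1027.6875)² / 1027.6875 = 0.4577
  yellow wrinkled: (359 − 342.5625)² / 342.5625 = 0.7887
  green round: (340 − 342.5625)² / 342.5625 = 0.0192
  green wrinkled: (122 − 114.1875)² / 114.1875 = 0.5345
χ² = 0.4577 + 0.7887 + 0.0192 + 0.5345 = 1.8001 ≈ 1.800

1.800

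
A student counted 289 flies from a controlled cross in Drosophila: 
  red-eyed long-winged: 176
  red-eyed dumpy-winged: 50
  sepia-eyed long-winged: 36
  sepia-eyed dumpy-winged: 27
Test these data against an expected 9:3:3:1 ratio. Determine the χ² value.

11.961

The 9:3:3:1 ratio has 16 parts, so with N = 289 the expected counts are:
  red-eyed long-winged: 289 × 9/16 = 162.5625
  red-eyed dumpy-winged: 289 × 3/16 = 54.1875
  sepia-eyed long-winged: 289 × 3/16 = 54.1875
  sepia-eyed dumpy-winged: 289 × 1/16 = 18.0625
χ² = Σ (O − E)² / E
  red-eyed long-winged: (176 − 162.5625)² / 162.5625 = 1.1108
  red-eyed dumpy-winged: (50 − 54.1875)² / 54.1875 = 0.3236
  sepia-eyed long-winged: (36 − 54.1875)² / 54.1875 = 6.1045
  sepia-eyed dumpy-winged: (27 − 18.0625)² / 18.0625 = 4.4224
χ² = 1.1108 + 0.3236 + 6.1045 + 4.4224 = 11.9613 ≈ 11.961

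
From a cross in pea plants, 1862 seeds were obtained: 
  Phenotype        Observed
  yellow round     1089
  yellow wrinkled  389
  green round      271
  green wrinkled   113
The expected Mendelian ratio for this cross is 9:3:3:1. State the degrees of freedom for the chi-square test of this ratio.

A goodness-of-fit test with 4 phenotype classes has df = 4 − 1 = 3.

3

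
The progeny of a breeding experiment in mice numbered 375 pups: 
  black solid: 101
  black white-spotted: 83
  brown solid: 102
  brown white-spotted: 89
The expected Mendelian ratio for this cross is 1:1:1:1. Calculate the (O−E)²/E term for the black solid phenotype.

0.561

Total ratio parts = 4. Expected numbers out of 375:
  black solid: 375 × 1/4 = 93.75
  black white-spotted: 375 × 1/4 = 93.75
  brown solid: 375 × 1/4 = 93.75
  brown white-spotted: 375 × 1/4 = 93.75
Contribution of black solid: (101 − 93.75)² / 93.75 = 0.5607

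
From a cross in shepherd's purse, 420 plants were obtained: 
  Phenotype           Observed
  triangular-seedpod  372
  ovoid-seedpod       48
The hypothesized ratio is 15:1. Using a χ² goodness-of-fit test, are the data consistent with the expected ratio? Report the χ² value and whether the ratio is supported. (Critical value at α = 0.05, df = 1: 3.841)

Total ratio parts = 16. Expected numbers out of 420:
  triangular-seedpod: 420 × 15/16 = 393.75
  ovoid-seedpod: 420 × 1/16 = 26.25
χ² = Σ (O − E)² / E
  triangular-seedpod: (372 − 393.75)² / 393.75 = 1.2014
  ovoid-seedpod: (48 − 26.25)² / 26.25 = 18.0214
χ² = 1.2014 + 18.0214 = 19.2228 ≈ 19.223
Degrees of freedom = 2 − 1 = 1; critical value at α = 0.05 is 3.841.
Since 19.223 > 3.841, we reject the null hypothesis — the data do not fit the 15:1 ratio.

19.223; not consistent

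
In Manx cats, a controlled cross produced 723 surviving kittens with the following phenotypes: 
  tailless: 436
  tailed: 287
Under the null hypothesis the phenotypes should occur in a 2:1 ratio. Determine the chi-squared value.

Expected counts for N = 723 under a 2:1 ratio (total parts = 3):
  tailless: 723 × 2/3 = 482
  tailed: 723 × 1/3 = 241
χ² = Σ (O − E)² / E
  tailless: (436 − 482)² / 482 = 4.3900
  tailed: (287 − 241)² / 241 = 8.7801
χ² = 4.3900 + 8.7801 = 13.1701 ≈ 13.170

13.170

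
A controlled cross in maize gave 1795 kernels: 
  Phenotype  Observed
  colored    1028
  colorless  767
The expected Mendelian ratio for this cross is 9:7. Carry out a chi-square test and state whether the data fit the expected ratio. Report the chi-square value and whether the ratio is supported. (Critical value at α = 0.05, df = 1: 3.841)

Total ratio parts = 16. Expected numbers out of 1795:
  colored: 1795 × 9/16 = 1009.6875
  colorless: 1795 × 7/16 = 785.3125
χ² = Σ (O − E)² / E
  colored: (1028 − 1009.6875)² / 1009.6875 = 0.3321
  colorless: (767 − 785.3125)² / 785.3125 = 0.4270
χ² = 0.3321 + 0.4270 = 0.7591 ≈ 0.759
Degrees of freedom = 2 − 1 = 1; critical value at α = 0.05 is 3.841.
Since 0.759 < 3.841, we fail to reject the null hypothesis — the data are consistent with the 9:7 ratio.

0.759; consistent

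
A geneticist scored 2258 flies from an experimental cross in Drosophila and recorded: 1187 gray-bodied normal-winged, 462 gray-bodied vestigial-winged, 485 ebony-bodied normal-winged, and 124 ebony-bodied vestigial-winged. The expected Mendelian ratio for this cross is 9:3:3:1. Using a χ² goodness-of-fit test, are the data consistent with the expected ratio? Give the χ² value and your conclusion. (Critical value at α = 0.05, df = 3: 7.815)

Under the 9:3:3:1 hypothesis (Σ ratio = 16, N = 2258):
  gray-bodied normal-winged: 2258 × 9/16 = 1270.125
  gray-bodied vestigial-winged: 2258 × 3/16 = 423.375
  ebony-bodied normal-winged: 2258 × 3/16 = 423.375
  ebony-bodied vestigial-winged: 2258 × 1/16 = 141.125
χ² = Σ (O − E)² / E
  gray-bodied normal-winged: (1187 − 1270.125)² / 1270.125 = 5.4402
  gray-bodied vestigial-winged: (462 − 423.375)² / 423.375 = 3.5238
  ebony-bodied normal-winged: (485 − 423.375)² / 423.375 = 8.9699
  ebony-bodied vestigial-winged: (124 − 141.125)² / 141.125 = 2.0781
χ² = 5.4402 + 3.5238 + 8.9699 + 2.0781 = 20.012
Degrees of freedom = 4 − 1 = 3; critical value at α = 0.05 is 7.815.
Since 20.012 > 7.815, we reject the null hypothesis — the data do not fit the 9:3:3:1 ratio.

20.012; not consistent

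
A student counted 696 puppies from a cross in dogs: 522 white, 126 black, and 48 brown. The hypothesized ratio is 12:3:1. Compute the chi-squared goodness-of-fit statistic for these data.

0.621

Expected counts for N = 696 under a 12:3:1 ratio (total parts = 16):
  white: 696 × 12/16 = 522
  black: 696 × 3/16 = 130.5
  brown: 696 × 1/16 = 43.5
χ² = Σ (O − E)² / E
  white: (522 − 522)² / 522 = 0.0000
  black: (126 − 130.5)² / 130.5 = 0.1552
  brown: (48 − 43.5)² / 43.5 = 0.4655
χ² = 0.0000 + 0.1552 + 0.4655 = 0.6207 ≈ 0.621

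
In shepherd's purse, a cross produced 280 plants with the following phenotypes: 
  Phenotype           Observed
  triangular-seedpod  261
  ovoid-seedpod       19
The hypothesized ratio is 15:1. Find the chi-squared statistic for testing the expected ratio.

Total ratio parts = 16. Expected numbers out of 280:
  triangular-seedpod: 280 × 15/16 = 262.5
  ovoid-seedpod: 280 × 1/16 = 17.5
χ² = Σ (O − E)² / E
  triangular-seedpod: (261 − 262.5)² / 262.5 = 0.0086
  ovoid-seedpod: (19 − 17.5)² / 17.5 = 0.1286
χ² = 0.0086 + 0.1286 = 0.1372 ≈ 0.137

0.137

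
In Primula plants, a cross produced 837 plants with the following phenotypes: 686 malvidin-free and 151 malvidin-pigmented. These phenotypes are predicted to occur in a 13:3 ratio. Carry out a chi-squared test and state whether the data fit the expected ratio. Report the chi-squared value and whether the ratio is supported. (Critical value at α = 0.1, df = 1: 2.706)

0.276; consistent

Under the 13:3 hypothesis (Σ ratio = 16, N = 837):
  malvidin-free: 837 × 13/16 = 680.0625
  malvidin-pigmented: 837 × 3/16 = 156.9375
χ² = Σ (O − E)² / E
  malvidin-free: (686 − 680.0625)² / 680.0625 = 0.0518
  malvidin-pigmented: (151 − 156.9375)² / 156.9375 = 0.2246
χ² = 0.0518 + 0.2246 = 0.2764 ≈ 0.276
Degrees of freedom = 2 − 1 = 1; critical value at α = 0.1 is 2.706.
Since 0.276 < 2.706, we fail to reject the null hypothesis — the data are consistent with the 13:3 ratio.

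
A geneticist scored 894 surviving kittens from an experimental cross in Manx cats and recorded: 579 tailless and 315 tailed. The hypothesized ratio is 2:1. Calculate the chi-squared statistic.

1.455

Total ratio parts = 3. Expected numbers out of 894:
  tailless: 894 × 2/3 = 596
  tailed: 894 × 1/3 = 298
χ² = Σ (O − E)² / E
  tailless: (579 − 596)² / 596 = 0.4849
  tailed: (315 − 298)² / 298 = 0.9698
χ² = 0.4849 + 0.9698 = 1.4547 ≈ 1.455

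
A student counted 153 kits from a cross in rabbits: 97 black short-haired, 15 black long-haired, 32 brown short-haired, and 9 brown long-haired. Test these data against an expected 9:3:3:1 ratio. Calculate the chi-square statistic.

8.336

The 9:3:3:1 ratio has 16 parts, so with N = 153 the expected counts are:
  black short-haired: 153 × 9/16 = 86.0625
  black long-haired: 153 × 3/16 = 28.6875
  brown short-haired: 153 × 3/16 = 28.6875
  brown long-haired: 153 × 1/16 = 9.5625
χ² = Σ (O − E)² / E
  black short-haired: (97 − 86.0625)² / 86.0625 = 1.3900
  black long-haired: (15 − 28.6875)² / 28.6875 = 6.5306
  brown short-haired: (32 − 28.6875)² / 28.6875 = 0.3825
  brown long-haired: (9 − 9.5625)² / 9.5625 = 0.0331
χ² = 1.3900 + 6.5306 + 0.3825 + 0.0331 = 8.3362 ≈ 8.336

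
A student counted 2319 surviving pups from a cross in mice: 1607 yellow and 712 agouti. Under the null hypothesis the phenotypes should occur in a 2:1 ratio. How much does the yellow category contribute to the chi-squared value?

The 2:1 ratio has 3 parts, so with N = 2319 the expected counts are:
  yellow: 2319 × 2/3 = 1546
  agouti: 2319 × 1/3 = 773
Contribution of yellow: (1607 − 1546)² / 1546 = 2.4069

2.407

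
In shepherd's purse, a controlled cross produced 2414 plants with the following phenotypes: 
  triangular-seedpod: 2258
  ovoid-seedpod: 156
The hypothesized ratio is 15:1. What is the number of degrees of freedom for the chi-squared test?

A goodness-of-fit test with 2 phenotype classes has df = 2 − 1 = 1.

1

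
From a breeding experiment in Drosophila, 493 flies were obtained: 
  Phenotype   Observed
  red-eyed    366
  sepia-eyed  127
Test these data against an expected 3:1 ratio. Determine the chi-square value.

0.152

Total ratio parts = 4. Expected numbers out of 493:
  red-eyed: 493 × 3/4 = 369.75
  sepia-eyed: 493 × 1/4 = 123.25
χ² = Σ (O − E)² / E
  red-eyed: (366 − 369.75)² / 369.75 = 0.0380
  sepia-eyed: (127 − 123.25)² / 123.25 = 0.1141
χ² = 0.0380 + 0.1141 = 0.1521 ≈ 0.152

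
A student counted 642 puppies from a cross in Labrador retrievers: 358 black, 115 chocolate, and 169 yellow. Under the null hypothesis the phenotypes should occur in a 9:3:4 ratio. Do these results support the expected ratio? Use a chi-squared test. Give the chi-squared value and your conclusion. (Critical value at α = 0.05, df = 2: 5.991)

The 9:3:4 ratio has 16 parts, so with N = 642 the expected counts are:
  black: 642 × 9/16 = 361.125
  chocolate: 642 × 3/16 = 120.375
  yellow: 642 × 4/16 = 160.5
χ² = Σ (O − E)² / E
  black: (358 − 361.125)² / 361.125 = 0.0270
  chocolate: (115 − 120.375)² / 120.375 = 0.2400
  yellow: (169 − 160.5)² / 160.5 = 0.4502
χ² = 0.0270 + 0.2400 + 0.4502 = 0.7172 ≈ 0.717
Degrees of freedom = 3 − 1 = 2; critical value at α = 0.05 is 5.991.
Since 0.717 < 5.991, we fail to reject the null hypothesis — the data are consistent with the 9:3:4 ratio.

0.717; consistent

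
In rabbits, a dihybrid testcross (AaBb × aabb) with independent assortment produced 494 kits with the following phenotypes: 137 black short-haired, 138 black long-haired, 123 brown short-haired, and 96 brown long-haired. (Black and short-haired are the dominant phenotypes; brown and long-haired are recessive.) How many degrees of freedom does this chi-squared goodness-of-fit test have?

A dihybrid testcross with independent assortment gives a 1:1:1:1 ratio.
A goodness-of-fit test with 4 phenotype classes has df = 4 − 1 = 3.

3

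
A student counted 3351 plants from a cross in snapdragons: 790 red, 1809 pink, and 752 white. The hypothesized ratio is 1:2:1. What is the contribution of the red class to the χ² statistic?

Under the 1:2:1 hypothesis (Σ ratio = 4, N = 3351):
  red: 3351 × 1/4 = 837.75
  pink: 3351 × 2/4 = 1675.5
  white: 3351 × 1/4 = 837.75
Contribution of red: (790 − 837.75)² / 837.75 = 2.7217

2.722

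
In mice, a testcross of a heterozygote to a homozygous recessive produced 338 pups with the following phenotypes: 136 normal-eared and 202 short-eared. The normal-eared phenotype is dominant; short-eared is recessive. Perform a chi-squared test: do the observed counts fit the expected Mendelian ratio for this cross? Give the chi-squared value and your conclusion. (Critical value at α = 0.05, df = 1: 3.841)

A testcross of a heterozygote (Aa × aa) gives a 1:1 phenotypic ratio.
Under the 1:1 hypothesis (Σ ratio = 2, N = 338):
  normal-eared: 338 × 1/2 = 169
  short-eared: 338 × 1/2 = 169
χ² = Σ (O − E)² / E
  normal-eared: (136 − 169)² / 169 = 6.4438
  short-eared: (202 − 169)² / 169 = 6.4438
χ² = 6.4438 + 6.4438 = 12.8876 ≈ 12.888
Degrees of freedom = 2 − 1 = 1; critical value at α = 0.05 is 3.841.
Since 12.888 > 3.841, we reject the null hypothesis — the data do not fit the 1:1 ratio.

12.888; not consistent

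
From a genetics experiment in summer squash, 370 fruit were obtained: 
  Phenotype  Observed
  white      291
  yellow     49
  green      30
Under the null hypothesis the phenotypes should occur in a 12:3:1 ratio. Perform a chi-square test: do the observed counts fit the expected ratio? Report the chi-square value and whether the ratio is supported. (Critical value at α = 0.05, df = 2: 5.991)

Total ratio parts = 16. Expected numbers out of 370:
  white: 370 × 12/16 = 277.5
  yellow: 370 × 3/16 = 69.375
  green: 370 × 1/16 = 23.125
χ² = Σ (O − E)² / E
  white: (291 − 277.5)² / 277.5 = 0.6568
  yellow: (49 − 69.375)² / 69.375 = 5.9840
  green: (30 − 23.125)² / 23.125 = 2.0439
χ² = 0.6568 + 5.9840 + 2.0439 = 8.6847 ≈ 8.685
Degrees of freedom = 3 − 1 = 2; critical value at α = 0.05 is 5.991.
Since 8.685 > 5.991, we reject the null hypothesis — the data do not fit the 12:3:1 ratio.

8.685; not consistent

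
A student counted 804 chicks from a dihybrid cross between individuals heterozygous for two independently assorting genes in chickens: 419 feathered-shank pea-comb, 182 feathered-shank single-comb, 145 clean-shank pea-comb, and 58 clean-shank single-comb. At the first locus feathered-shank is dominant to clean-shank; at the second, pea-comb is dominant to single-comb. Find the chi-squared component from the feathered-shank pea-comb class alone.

2.445

A dihybrid F₂ with independent assortment and complete dominance at both loci gives a 9:3:3:1 phenotypic ratio.
The 9:3:3:1 ratio has 16 parts, so with N = 804 the expected counts are:
  feathered-shank pea-comb: 804 × 9/16 = 452.25
  feathered-shank single-comb: 804 × 3/16 = 150.75
  clean-shank pea-comb: 804 × 3/16 = 150.75
  clean-shank single-comb: 804 × 1/16 = 50.25
Contribution of feathered-shank pea-comb: (419 − 452.25)² / 452.25 = 2.4446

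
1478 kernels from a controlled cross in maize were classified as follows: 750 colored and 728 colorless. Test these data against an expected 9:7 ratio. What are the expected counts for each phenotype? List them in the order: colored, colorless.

831.375, 646.625

Total ratio parts = 16. Expected numbers out of 1478:
  colored: 1478 × 9/16 = 831.375
  colorless: 1478 × 7/16 = 646.625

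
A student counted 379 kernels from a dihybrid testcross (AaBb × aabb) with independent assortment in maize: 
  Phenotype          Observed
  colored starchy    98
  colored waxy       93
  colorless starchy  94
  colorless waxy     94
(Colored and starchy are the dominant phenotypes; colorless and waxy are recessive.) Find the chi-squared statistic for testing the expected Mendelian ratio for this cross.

0.156

A dihybrid testcross with independent assortment gives a 1:1:1:1 ratio.
Expected counts for N = 379 under a 1:1:1:1 ratio (total parts = 4):
  colored starchy: 379 × 1/4 = 94.75
  colored waxy: 379 × 1/4 = 94.75
  colorless starchy: 379 × 1/4 = 94.75
  colorless waxy: 379 × 1/4 = 94.75
χ² = Σ (O − E)² / E
  colored starchy: (98 − 94.75)² / 94.75 = 0.1115
  colored waxy: (93 − 94.75)² / 94.75 = 0.0323
  colorless starchy: (94 − 94.75)² / 94.75 = 0.0059
  colorless waxy: (94 − 94.75)² / 94.75 = 0.0059
χ² = 0.1115 + 0.0323 + 0.0059 + 0.0059 = 0.1556 ≈ 0.156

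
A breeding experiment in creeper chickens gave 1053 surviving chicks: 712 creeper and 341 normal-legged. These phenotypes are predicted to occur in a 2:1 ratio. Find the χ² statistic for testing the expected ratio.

Under the 2:1 hypothesis (Σ ratio = 3, N = 1053):
  creeper: 1053 × 2/3 = 702
  normal-legged: 1053 × 1/3 = 351
χ² = Σ (O − E)² / E
  creeper: (712 − 702)² / 702 = 0.1425
  normal-legged: (341 − 351)² / 351 = 0.2849
χ² = 0.1425 + 0.2849 = 0.4274 ≈ 0.427

0.427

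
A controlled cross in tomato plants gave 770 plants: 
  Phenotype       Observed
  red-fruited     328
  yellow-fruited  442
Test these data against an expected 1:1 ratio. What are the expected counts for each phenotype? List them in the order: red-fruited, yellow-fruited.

385, 385

Total ratio parts = 2. Expected numbers out of 770:
  red-fruited: 770 × 1/2 = 385
  yellow-fruited: 770 × 1/2 = 385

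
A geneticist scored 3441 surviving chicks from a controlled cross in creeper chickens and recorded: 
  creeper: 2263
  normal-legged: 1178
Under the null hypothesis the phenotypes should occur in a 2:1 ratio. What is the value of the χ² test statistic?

1.257

The 2:1 ratio has 3 parts, so with N = 3441 the expected counts are:
  creeper: 3441 × 2/3 = 2294
  normal-legged: 3441 × 1/3 = 1147
χ² = Σ (O − E)² / E
  creeper: (2263 − 2294)² / 2294 = 0.4189
  normal-legged: (1178 − 1147)² / 1147 = 0.8378
χ² = 0.4189 + 0.8378 = 1.2567 ≈ 1.257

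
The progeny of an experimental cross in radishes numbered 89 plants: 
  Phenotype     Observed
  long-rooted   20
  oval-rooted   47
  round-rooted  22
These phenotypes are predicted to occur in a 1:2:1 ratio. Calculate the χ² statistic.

Expected counts for N = 89 under a 1:2:1 ratio (total parts = 4):
  long-rooted: 89 × 1/4 = 22.25
  oval-rooted: 89 × 2/4 = 44.5
  round-rooted: 89 × 1/4 = 22.25
χ² = Σ (O − E)² / E
  long-rooted: (20 − 22.25)² / 22.25 = 0.2275
  oval-rooted: (47 − 44.5)² / 44.5 = 0.1404
  round-rooted: (22 − 22.25)² / 22.25 = 0.0028
χ² = 0.2275 + 0.1404 + 0.0028 = 0.3707 ≈ 0.371

0.371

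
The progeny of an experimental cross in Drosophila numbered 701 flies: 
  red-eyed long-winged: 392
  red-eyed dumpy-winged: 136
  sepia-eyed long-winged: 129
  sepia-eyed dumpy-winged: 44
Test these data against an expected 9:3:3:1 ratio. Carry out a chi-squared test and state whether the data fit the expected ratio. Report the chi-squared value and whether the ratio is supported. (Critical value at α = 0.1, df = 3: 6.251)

Expected counts for N = 701 under a 9:3:3:1 ratio (total parts = 16):
  red-eyed long-winged: 701 × 9/16 = 394.3125
  red-eyed dumpy-winged: 701 × 3/16 = 131.4375
  sepia-eyed long-winged: 701 × 3/16 = 131.4375
  sepia-eyed dumpy-winged: 701 × 1/16 = 43.8125
χ² = Σ (O − E)² / E
  red-eyed long-winged: (392 − 394.3125)² / 394.3125 = 0.0136
  red-eyed dumpy-winged: (136 − 131.4375)² / 131.4375 = 0.1584
  sepia-eyed long-winged: (129 − 131.4375)² / 131.4375 = 0.0452
  sepia-eyed dumpy-winged: (44 − 43.8125)² / 43.8125 = 0.0008
χ² = 0.0136 + 0.1584 + 0.0452 + 0.0008 = 0.218
Degrees of freedom = 4 − 1 = 3; critical value at α = 0.1 is 6.251.
Since 0.218 < 6.251, we fail to reject the null hypothesis — the data are consistent with the 9:3:3:1 ratio.

0.218; consistent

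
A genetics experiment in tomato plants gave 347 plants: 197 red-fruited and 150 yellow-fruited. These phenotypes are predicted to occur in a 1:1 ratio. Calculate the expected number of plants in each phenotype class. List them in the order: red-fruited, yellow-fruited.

Total ratio parts = 2. Expected numbers out of 347:
  red-fruited: 347 × 1/2 = 173.5
  yellow-fruited: 347 × 1/2 = 173.5

173.5, 173.5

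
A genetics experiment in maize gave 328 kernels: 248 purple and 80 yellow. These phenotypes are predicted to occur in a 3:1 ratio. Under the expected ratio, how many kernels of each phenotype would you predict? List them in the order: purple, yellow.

246, 82

The 3:1 ratio has 4 parts, so with N = 328 the expected counts are:
  purple: 328 × 3/4 = 246
  yellow: 328 × 1/4 = 82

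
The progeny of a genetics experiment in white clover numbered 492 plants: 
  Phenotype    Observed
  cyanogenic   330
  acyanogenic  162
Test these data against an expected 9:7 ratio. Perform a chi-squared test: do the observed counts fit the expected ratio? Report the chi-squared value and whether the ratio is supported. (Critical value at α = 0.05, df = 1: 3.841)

Expected counts for N = 492 under a 9:7 ratio (total parts = 16):
  cyanogenic: 492 × 9/16 = 276.75
  acyanogenic: 492 × 7/16 = 215.25
χ² = Σ (O − E)² / E
  cyanogenic: (330 − 276.75)² / 276.75 = 10.2459
  acyanogenic: (162 − 215.25)² / 215.25 = 13.1733
χ² = 10.2459 + 13.1733 = 23.4192 ≈ 23.419
Degrees of freedom = 2 − 1 = 1; critical value at α = 0.05 is 3.841.
Since 23.419 > 3.841, we reject the null hypothesis — the data do not fit the 9:7 ratio.

23.419; not consistent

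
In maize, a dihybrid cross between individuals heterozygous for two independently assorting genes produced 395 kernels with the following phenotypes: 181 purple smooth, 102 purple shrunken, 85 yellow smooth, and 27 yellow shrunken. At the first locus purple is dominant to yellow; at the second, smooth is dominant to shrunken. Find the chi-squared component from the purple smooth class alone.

7.635

A dihybrid F₂ with independent assortment and complete dominance at both loci gives a 9:3:3:1 phenotypic ratio.
The 9:3:3:1 ratio has 16 parts, so with N = 395 the expected counts are:
  purple smooth: 395 × 9/16 = 222.1875
  purple shrunken: 395 × 3/16 = 74.0625
  yellow smooth: 395 × 3/16 = 74.0625
  yellow shrunken: 395 × 1/16 = 24.6875
Contribution of purple smooth: (181 − 222.1875)² / 222.1875 = 7.6350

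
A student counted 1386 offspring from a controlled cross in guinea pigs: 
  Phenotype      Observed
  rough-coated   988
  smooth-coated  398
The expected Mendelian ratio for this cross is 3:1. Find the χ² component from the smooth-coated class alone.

7.654

Under the 3:1 hypothesis (Σ ratio = 4, N = 1386):
  rough-coated: 1386 × 3/4 = 1039.5
  smooth-coated: 1386 × 1/4 = 346.5
Contribution of smooth-coated: (398 − 346.5)² / 346.5 = 7.6544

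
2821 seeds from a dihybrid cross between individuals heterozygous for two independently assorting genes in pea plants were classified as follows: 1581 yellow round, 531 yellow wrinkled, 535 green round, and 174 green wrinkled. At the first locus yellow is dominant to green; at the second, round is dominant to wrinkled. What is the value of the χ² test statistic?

0.129

A dihybrid F₂ with independent assortment and complete dominance at both loci gives a 9:3:3:1 phenotypic ratio.
Under the 9:3:3:1 hypothesis (Σ ratio = 16, N = 2821):
  yellow round: 2821 × 9/16 = 1586.8125
  yellow wrinkled: 2821 × 3/16 = 528.9375
  green round: 2821 × 3/16 = 528.9375
  green wrinkled: 2821 × 1/16 = 176.3125
χ² = Σ (O − E)² / E
  yellow round: (1581 − 1586.8125)² / 1586.8125 = 0.0213
  yellow wrinkled: (531 − 528.9375)² / 528.9375 = 0.0080
  green round: (535 − 528.9375)² / 528.9375 = 0.0695
  green wrinkled: (174 − 176.3125)² / 176.3125 = 0.0303
χ² = 0.0213 + 0.0080 + 0.0695 + 0.0303 = 0.1291 ≈ 0.129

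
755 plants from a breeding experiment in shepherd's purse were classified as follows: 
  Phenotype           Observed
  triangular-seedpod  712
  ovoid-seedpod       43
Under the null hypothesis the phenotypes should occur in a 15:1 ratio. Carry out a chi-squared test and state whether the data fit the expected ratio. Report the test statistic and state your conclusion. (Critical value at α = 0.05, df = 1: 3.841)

0.396; consistent

Total ratio parts = 16. Expected numbers out of 755:
  triangular-seedpod: 755 × 15/16 = 707.8125
  ovoid-seedpod: 755 × 1/16 = 47.1875
χ² = Σ (O − E)² / E
  triangular-seedpod: (712 − 707.8125)² / 707.8125 = 0.0248
  ovoid-seedpod: (43 − 47.1875)² / 47.1875 = 0.3716
χ² = 0.0248 + 0.3716 = 0.3964 ≈ 0.396
Degrees of freedom = 2 − 1 = 1; critical value at α = 0.05 is 3.841.
Since 0.396 < 3.841, we fail to reject the null hypothesis — the data are consistent with the 15:1 ratio.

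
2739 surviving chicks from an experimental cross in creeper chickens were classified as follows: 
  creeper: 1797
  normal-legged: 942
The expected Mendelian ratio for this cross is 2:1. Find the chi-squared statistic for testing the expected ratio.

1.382

Total ratio parts = 3. Expected numbers out of 2739:
  creeper: 2739 × 2/3 = 1826
  normal-legged: 2739 × 1/3 = 913
χ² = Σ (O − E)² / E
  creeper: (1797 − 1826)² / 1826 = 0.4606
  normal-legged: (942 − 913)² / 913 = 0.9211
χ² = 0.4606 + 0.9211 = 1.3817 ≈ 1.382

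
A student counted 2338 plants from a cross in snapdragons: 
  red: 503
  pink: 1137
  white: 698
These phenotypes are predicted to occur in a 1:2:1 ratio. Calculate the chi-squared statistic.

34.280

Expected counts for N = 2338 under a 1:2:1 ratio (total parts = 4):
  red: 2338 × 1/4 = 584.5
  pink: 2338 × 2/4 = 1169
  white: 2338 × 1/4 = 584.5
χ² = Σ (O − E)² / E
  red: (503 − 584.5)² / 584.5 = 11.3640
  pink: (1137 − 1169)² / 1169 = 0.8760
  white: (698 − 584.5)² / 584.5 = 22.0398
χ² = 11.3640 + 0.8760 + 22.0398 = 34.2798 ≈ 34.280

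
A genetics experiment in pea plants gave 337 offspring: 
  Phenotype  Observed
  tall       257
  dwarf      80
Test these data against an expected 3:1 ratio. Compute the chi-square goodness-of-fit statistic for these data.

0.286

Total ratio parts = 4. Expected numbers out of 337:
  tall: 337 × 3/4 = 252.75
  dwarf: 337 × 1/4 = 84.25
χ² = Σ (O − E)² / E
  tall: (257 − 252.75)² / 252.75 = 0.0715
  dwarf: (80 − 84.25)² / 84.25 = 0.2144
χ² = 0.0715 + 0.2144 = 0.2859 ≈ 0.286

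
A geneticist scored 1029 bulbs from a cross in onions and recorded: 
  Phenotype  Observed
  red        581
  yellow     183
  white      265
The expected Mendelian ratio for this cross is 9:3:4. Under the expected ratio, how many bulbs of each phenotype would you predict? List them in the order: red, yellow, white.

Under the 9:3:4 hypothesis (Σ ratio = 16, N = 1029):
  red: 1029 × 9/16 = 578.8125
  yellow: 1029 × 3/16 = 192.9375
  white: 1029 × 4/16 = 257.25

578.8125, 192.9375, 257.25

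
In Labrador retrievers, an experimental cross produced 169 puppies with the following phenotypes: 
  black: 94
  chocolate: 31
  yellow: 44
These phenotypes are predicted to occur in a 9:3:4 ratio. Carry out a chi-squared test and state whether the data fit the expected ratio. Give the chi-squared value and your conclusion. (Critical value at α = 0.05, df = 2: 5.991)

0.099; consistent

Total ratio parts = 16. Expected numbers out of 169:
  black: 169 × 9/16 = 95.0625
  chocolate: 169 × 3/16 = 31.6875
  yellow: 169 × 4/16 = 42.25
χ² = Σ (O − E)² / E
  black: (94 − 95.0625)² / 95.0625 = 0.0119
  chocolate: (31 − 31.6875)² / 31.6875 = 0.0149
  yellow: (44 − 42.25)² / 42.25 = 0.0725
χ² = 0.0119 + 0.0149 + 0.0725 = 0.0993 ≈ 0.099
Degrees of freedom = 3 − 1 = 2; critical value at α = 0.05 is 5.991.
Since 0.099 < 5.991, we fail to reject the null hypothesis — the data are consistent with the 9:3:4 ratio.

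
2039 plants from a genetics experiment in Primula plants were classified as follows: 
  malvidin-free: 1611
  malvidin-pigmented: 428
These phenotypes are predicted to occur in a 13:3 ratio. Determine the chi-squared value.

Expected counts for N = 2039 under a 13:3 ratio (total parts = 16):
  malvidin-free: 2039 × 13/16 = 1656.6875
  malvidin-pigmented: 2039 × 3/16 = 382.3125
χ² = Σ (O − E)² / E
  malvidin-free: (1611 − 1656.6875)² / 1656.6875 = 1.2600
  malvidin-pigmented: (428 − 382.3125)² / 382.3125 = 5.4598
χ² = 1.2600 + 5.4598 = 6.7198 ≈ 6.720

6.720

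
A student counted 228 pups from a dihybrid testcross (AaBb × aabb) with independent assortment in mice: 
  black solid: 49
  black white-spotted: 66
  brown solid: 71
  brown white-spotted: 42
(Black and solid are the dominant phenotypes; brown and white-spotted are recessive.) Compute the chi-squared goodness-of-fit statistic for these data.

A dihybrid testcross with independent assortment gives a 1:1:1:1 ratio.
Under the 1:1:1:1 hypothesis (Σ ratio = 4, N = 228):
  black solid: 228 × 1/4 = 57
  black white-spotted: 228 × 1/4 = 57
  brown solid: 228 × 1/4 = 57
  brown white-spotted: 228 × 1/4 = 57
χ² = Σ (O − E)² / E
  black solid: (49 − 57)² / 57 = 1.1228
  black white-spotted: (66 − 57)² / 57 = 1.4211
  brown solid: (71 − 57)² / 57 = 3.4386
  brown white-spotted: (42 − 57)² / 57 = 3.9474
χ² = 1.1228 + 1.4211 + 3.4386 + 3.9474 = 9.9299 ≈ 9.930

9.930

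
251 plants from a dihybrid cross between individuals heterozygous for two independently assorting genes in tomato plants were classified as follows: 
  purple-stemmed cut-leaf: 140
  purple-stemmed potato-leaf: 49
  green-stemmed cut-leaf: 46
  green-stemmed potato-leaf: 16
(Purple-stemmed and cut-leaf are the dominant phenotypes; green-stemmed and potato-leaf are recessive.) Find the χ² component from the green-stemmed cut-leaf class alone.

A dihybrid F₂ with independent assortment and complete dominance at both loci gives a 9:3:3:1 phenotypic ratio.
The 9:3:3:1 ratio has 16 parts, so with N = 251 the expected counts are:
  purple-stemmed cut-leaf: 251 × 9/16 = 141.1875
  purple-stemmed potato-leaf: 251 × 3/16 = 47.0625
  green-stemmed cut-leaf: 251 × 3/16 = 47.0625
  green-stemmed potato-leaf: 251 × 1/16 = 15.6875
Contribution of green-stemmed cut-leaf: (46 − 47.0625)² / 47.0625 = 0.0240

0.024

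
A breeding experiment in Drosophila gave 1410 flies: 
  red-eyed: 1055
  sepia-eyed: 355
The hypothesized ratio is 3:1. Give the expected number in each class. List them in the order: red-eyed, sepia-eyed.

1057.5, 352.5

The 3:1 ratio has 4 parts, so with N = 1410 the expected counts are:
  red-eyed: 1410 × 3/4 = 1057.5
  sepia-eyed: 1410 × 1/4 = 352.5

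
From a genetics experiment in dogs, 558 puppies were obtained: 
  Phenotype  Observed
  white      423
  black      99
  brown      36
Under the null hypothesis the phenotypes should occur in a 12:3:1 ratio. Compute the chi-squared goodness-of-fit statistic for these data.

Expected counts for N = 558 under a 12:3:1 ratio (total parts = 16):
  white: 558 × 12/16 = 418.5
  black: 558 × 3/16 = 104.625
  brown: 558 × 1/16 = 34.875
χ² = Σ (O − E)² / E
  white: (423 − 418.5)² / 418.5 = 0.0484
  black: (99 − 104.625)² / 104.625 = 0.3024
  brown: (36 − 34.875)² / 34.875 = 0.0363
χ² = 0.0484 + 0.3024 + 0.0363 = 0.3871 ≈ 0.387

0.387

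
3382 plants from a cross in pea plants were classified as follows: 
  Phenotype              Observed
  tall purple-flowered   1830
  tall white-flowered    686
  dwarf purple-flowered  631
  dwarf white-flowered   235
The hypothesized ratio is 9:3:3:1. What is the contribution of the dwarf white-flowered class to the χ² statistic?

2.641

Under the 9:3:3:1 hypothesis (Σ ratio = 16, N = 3382):
  tall purple-flowered: 3382 × 9/16 = 1902.375
  tall white-flowered: 3382 × 3/16 = 634.125
  dwarf purple-flowered: 3382 × 3/16 = 634.125
  dwarf white-flowered: 3382 × 1/16 = 211.375
Contribution of dwarf white-flowered: (235 − 211.375)² / 211.375 = 2.6405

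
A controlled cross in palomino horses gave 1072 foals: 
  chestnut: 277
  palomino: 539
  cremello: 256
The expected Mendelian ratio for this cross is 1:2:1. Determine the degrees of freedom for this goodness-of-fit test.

A goodness-of-fit test with 3 phenotype classes has df = 3 − 1 = 2.

2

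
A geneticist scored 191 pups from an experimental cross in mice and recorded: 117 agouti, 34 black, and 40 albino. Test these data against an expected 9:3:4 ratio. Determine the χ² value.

Expected counts for N = 191 under a 9:3:4 ratio (total parts = 16):
  agouti: 191 × 9/16 = 107.4375
  black: 191 × 3/16 = 35.8125
  albino: 191 × 4/16 = 47.75
χ² = Σ (O − E)² / E
  agouti: (117 − 107.4375)² / 107.4375 = 0.8511
  black: (34 − 35.8125)² / 35.8125 = 0.0917
  albino: (40 − 47.75)² / 47.75 = 1.2579
χ² = 0.8511 + 0.0917 + 1.2579 = 2.2007 ≈ 2.201

2.201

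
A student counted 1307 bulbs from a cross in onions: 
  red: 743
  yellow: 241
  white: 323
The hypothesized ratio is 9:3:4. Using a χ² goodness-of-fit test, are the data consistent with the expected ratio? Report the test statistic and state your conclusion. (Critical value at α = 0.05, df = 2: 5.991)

0.193; consistent

Total ratio parts = 16. Expected numbers out of 1307:
  red: 1307 × 9/16 = 735.1875
  yellow: 1307 × 3/16 = 245.0625
  white: 1307 × 4/16 = 326.75
χ² = Σ (O − E)² / E
  red: (743 − 735.1875)² / 735.1875 = 0.0830
  yellow: (241 − 245.0625)² / 245.0625 = 0.0673
  white: (323 − 326.75)² / 326.75 = 0.0430
χ² = 0.0830 + 0.0673 + 0.0430 = 0.1933 ≈ 0.193
Degrees of freedom = 3 − 1 = 2; critical value at α = 0.05 is 5.991.
Since 0.193 < 5.991, we fail to reject the null hypothesis — the data are consistent with the 9:3:4 ratio.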